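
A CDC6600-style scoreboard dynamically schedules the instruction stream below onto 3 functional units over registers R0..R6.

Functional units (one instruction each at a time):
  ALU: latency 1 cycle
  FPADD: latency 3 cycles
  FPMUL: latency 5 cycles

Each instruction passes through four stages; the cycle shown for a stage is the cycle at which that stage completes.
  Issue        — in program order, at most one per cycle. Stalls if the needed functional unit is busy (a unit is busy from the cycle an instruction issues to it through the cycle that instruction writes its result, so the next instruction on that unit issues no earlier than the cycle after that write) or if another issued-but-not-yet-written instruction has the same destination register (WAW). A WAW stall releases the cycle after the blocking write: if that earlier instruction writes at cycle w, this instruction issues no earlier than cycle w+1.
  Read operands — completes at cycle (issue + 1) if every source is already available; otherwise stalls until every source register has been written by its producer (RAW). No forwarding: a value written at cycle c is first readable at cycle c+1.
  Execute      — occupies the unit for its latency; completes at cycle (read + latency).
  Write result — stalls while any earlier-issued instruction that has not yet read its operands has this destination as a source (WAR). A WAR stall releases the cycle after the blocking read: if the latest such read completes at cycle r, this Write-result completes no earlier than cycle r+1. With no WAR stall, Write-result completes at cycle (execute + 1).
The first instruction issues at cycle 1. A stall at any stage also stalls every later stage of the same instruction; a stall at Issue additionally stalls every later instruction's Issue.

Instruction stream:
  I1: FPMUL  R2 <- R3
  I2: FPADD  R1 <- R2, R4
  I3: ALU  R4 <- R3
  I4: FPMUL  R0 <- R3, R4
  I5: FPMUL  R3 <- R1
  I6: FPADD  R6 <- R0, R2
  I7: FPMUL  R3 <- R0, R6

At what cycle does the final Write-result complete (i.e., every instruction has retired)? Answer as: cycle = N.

cycle = 33

c1: I1 dispatched to FPMUL
c2: I1 operands ready | I2 dispatched to FPADD
c3: I3 dispatched to ALU
c4: I3 operands ready
c5: I3 complete
c7: I1 complete
c8: R2←I1
c9: I2 operands ready | I4 dispatched to FPMUL
c10: R4←I3
c11: I4 operands ready
c12: I2 complete
c13: R1←I2
c16: I4 complete
c17: R0←I4
c18: I5 dispatched to FPMUL
c19: I5 operands ready | I6 dispatched to FPADD
c20: I6 operands ready
c23: I6 complete
c24: I5 complete | R6←I6
c25: R3←I5
c26: I7 dispatched to FPMUL
c27: I7 operands ready
c32: I7 complete
c33: R3←I7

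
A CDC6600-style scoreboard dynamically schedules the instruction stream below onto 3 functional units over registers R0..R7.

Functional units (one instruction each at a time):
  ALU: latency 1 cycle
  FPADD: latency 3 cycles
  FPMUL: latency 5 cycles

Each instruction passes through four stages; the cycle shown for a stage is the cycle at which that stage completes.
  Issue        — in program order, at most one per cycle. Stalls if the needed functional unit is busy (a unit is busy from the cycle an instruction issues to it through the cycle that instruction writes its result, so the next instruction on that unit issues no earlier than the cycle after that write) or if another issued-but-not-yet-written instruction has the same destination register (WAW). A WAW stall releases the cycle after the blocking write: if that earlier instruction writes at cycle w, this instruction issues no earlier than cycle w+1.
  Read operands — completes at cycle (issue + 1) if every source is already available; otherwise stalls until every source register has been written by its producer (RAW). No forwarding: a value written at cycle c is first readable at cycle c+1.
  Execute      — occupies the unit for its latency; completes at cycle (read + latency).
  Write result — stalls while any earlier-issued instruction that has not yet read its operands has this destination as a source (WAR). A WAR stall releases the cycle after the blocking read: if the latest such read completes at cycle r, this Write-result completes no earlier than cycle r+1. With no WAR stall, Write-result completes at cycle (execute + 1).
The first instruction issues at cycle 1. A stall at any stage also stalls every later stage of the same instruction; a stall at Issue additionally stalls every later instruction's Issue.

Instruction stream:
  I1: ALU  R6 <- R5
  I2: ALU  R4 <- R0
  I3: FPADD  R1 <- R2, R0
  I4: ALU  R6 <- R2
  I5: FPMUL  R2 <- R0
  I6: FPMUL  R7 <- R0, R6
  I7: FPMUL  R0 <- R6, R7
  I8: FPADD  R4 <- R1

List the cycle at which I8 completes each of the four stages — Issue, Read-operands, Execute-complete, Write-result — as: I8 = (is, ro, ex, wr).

I1  is:1  ro:2  ex:3  wr:4
I2  is:5  ro:6  ex:7  wr:8  — struct: ALU busy until I1 writes@4
I3  is:6  ro:7  ex:10  wr:11
I4  is:9  ro:10  ex:11  wr:12  — struct: ALU busy until I2 writes@8
I5  is:10  ro:11  ex:16  wr:17
I6  is:18  ro:19  ex:24  wr:25  — struct: FPMUL busy until I5 writes@17
I7  is:26  ro:27  ex:32  wr:33  — struct: FPMUL busy until I6 writes@25
I8  is:27  ro:28  ex:31  wr:32

I8 = (27, 28, 31, 32)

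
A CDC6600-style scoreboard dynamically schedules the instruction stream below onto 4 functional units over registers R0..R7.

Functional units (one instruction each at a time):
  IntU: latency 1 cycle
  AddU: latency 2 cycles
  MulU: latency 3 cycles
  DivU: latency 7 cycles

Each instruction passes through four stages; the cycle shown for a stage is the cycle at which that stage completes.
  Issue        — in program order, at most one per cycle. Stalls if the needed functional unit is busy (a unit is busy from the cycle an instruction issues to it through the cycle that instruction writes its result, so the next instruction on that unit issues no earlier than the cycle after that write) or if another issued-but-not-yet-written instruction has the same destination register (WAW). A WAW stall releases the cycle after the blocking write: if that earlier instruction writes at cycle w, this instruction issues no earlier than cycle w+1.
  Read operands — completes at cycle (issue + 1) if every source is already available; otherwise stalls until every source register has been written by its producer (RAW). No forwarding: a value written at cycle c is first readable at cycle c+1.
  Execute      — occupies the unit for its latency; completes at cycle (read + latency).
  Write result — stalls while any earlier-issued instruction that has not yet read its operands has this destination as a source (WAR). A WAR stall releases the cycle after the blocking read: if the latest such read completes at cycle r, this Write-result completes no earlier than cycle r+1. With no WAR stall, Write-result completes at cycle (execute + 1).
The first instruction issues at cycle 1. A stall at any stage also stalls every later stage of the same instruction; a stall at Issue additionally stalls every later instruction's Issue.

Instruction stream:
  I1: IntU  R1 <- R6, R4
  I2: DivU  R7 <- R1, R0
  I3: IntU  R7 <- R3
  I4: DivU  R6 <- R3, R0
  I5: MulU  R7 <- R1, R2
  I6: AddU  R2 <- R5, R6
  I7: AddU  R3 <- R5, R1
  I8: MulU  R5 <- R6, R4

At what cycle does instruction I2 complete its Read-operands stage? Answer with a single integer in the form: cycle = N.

cycle = 5

[1] I1 issues→IntU
[2] I1 reads · I2 issues→DivU
[3] I1 exec-done
[4] I1 writes R1
[5] I2 reads
[12] I2 exec-done
[13] I2 writes R7
[14] I3 issues→IntU
[15] I3 reads · I4 issues→DivU
[16] I3 exec-done · I4 reads
[17] I3 writes R7
[18] I5 issues→MulU
[19] I5 reads · I6 issues→AddU
[22] I5 exec-done
[23] I4 exec-done · I5 writes R7
[24] I4 writes R6
[25] I6 reads
[27] I6 exec-done
[28] I6 writes R2
[29] I7 issues→AddU
[30] I7 reads · I8 issues→MulU
[31] I8 reads
[32] I7 exec-done
[33] I7 writes R3
[34] I8 exec-done
[35] I8 writes R5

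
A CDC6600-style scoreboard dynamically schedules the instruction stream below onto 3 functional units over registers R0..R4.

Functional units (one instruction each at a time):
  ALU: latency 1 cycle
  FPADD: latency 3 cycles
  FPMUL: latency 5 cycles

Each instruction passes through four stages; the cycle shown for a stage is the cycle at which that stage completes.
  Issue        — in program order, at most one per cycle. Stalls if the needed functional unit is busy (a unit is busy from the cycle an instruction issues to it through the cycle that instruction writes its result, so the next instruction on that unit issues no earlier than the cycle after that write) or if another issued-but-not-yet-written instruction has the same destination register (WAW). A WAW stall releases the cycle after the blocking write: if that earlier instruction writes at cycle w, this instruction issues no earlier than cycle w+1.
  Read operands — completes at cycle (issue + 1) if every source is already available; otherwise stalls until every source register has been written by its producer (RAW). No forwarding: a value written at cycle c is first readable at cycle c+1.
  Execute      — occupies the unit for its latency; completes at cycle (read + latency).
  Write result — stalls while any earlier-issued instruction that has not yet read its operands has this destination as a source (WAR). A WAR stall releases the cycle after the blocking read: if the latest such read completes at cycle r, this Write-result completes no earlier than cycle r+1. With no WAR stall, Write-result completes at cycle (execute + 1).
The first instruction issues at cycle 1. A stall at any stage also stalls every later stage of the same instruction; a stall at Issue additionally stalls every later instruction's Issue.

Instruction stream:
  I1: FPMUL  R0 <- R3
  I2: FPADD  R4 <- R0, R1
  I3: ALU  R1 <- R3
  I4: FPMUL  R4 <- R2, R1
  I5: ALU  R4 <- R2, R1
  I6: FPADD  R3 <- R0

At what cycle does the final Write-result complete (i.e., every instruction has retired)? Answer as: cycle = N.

cycle = 28

1) issue 1, read 2, done 7, write 8
2) issue 2, read 9, done 12, write 13  <RAW R0: wait I1 write@8>
3) issue 3, read 4, done 5, write 10  <WAR R1: wait I2 read@9>
4) issue 14, read 15, done 20, write 21  <WAW R4: wait I2 write@13>
5) issue 22, read 23, done 24, write 25  <WAW R4: wait I4 write@21>
6) issue 23, read 24, done 27, write 28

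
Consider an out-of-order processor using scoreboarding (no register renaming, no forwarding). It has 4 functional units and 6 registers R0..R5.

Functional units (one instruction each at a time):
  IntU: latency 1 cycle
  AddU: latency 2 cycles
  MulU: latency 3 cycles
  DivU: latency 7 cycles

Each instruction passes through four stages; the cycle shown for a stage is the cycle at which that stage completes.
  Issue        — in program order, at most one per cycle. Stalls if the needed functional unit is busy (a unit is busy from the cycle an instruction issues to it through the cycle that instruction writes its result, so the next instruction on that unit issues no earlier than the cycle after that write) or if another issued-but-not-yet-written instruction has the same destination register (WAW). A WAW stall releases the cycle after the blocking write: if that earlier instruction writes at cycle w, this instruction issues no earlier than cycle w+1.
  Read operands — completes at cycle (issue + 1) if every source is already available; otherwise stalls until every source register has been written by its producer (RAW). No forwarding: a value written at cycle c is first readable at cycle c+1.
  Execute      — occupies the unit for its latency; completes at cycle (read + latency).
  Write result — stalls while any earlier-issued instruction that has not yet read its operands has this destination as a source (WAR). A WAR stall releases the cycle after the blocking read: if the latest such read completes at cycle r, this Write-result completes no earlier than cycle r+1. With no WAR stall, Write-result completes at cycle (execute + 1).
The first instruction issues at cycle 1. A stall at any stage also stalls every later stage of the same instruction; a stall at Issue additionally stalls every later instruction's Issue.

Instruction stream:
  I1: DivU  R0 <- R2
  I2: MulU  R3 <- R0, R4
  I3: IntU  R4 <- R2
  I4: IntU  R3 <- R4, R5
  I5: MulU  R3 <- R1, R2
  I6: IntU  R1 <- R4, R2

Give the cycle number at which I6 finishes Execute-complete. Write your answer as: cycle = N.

cycle = 23

I1 -> (1, 2, 9, 10)
I2 -> (2, 11, 14, 15)  // RAW R0: wait I1 write@10
I3 -> (3, 4, 5, 12)  // WAR R4: wait I2 read@11
I4 -> (16, 17, 18, 19)  // WAW R3: wait I2 write@15
I5 -> (20, 21, 24, 25)  // WAW R3: wait I4 write@19
I6 -> (21, 22, 23, 24)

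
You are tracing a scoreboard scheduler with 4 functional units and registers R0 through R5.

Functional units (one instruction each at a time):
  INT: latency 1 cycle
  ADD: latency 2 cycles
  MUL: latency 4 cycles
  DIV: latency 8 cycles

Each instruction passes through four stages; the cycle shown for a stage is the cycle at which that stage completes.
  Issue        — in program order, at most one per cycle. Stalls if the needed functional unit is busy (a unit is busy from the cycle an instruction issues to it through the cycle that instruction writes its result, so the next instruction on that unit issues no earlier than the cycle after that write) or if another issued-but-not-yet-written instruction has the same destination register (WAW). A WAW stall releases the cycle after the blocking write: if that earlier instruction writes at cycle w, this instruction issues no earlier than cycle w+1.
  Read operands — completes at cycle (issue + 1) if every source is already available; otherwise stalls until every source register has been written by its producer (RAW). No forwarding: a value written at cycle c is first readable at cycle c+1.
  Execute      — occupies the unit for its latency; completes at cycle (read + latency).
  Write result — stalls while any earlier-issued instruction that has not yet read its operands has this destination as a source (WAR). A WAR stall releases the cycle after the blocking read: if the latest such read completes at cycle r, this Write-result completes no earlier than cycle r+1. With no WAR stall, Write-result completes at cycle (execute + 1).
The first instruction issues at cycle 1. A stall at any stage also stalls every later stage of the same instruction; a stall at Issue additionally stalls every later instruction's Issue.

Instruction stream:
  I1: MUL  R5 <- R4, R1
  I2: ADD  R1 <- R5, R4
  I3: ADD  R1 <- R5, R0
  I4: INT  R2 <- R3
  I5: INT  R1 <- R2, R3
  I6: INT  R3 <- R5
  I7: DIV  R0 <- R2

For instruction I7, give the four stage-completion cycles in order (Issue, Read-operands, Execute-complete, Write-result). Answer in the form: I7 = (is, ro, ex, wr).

[I1] 1/2/6/7
[I2] 2/8/10/11  (RAW R5: wait I1 write@7)
[I3] 12/13/15/16  (struct: ADD busy until I2 writes@11)
[I4] 13/14/15/16
[I5] 17/18/19/20  (struct: INT busy until I4 writes@16)
[I6] 21/22/23/24  (struct: INT busy until I5 writes@20)
[I7] 22/23/31/32

I7 = (22, 23, 31, 32)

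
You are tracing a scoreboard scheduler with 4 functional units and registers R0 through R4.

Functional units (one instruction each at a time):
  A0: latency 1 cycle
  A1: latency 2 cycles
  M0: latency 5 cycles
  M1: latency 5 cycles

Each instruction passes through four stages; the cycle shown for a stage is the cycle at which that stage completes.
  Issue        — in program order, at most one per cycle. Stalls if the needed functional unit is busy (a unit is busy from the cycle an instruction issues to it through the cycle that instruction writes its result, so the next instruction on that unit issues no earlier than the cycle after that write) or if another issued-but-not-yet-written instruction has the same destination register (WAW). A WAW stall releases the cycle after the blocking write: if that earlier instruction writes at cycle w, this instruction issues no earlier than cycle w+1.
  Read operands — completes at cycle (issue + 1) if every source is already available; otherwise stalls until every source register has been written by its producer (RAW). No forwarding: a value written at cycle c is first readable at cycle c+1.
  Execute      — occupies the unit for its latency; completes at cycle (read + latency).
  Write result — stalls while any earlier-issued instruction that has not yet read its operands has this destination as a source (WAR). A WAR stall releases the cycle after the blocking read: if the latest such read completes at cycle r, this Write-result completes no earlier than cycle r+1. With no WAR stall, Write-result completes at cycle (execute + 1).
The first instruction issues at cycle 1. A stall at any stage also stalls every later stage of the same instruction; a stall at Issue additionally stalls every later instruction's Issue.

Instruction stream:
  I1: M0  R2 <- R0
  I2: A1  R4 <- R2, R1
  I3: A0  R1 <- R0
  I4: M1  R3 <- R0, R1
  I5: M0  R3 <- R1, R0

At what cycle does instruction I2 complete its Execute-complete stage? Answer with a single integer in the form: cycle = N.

[I1] 1/2/7/8
[I2] 2/9/11/12  (RAW R2: wait I1 write@8)
[I3] 3/4/5/10  (WAR R1: wait I2 read@9)
[I4] 4/11/16/17  (RAW R1: wait I3 write@10)
[I5] 18/19/24/25  (WAW R3: wait I4 write@17)

cycle = 11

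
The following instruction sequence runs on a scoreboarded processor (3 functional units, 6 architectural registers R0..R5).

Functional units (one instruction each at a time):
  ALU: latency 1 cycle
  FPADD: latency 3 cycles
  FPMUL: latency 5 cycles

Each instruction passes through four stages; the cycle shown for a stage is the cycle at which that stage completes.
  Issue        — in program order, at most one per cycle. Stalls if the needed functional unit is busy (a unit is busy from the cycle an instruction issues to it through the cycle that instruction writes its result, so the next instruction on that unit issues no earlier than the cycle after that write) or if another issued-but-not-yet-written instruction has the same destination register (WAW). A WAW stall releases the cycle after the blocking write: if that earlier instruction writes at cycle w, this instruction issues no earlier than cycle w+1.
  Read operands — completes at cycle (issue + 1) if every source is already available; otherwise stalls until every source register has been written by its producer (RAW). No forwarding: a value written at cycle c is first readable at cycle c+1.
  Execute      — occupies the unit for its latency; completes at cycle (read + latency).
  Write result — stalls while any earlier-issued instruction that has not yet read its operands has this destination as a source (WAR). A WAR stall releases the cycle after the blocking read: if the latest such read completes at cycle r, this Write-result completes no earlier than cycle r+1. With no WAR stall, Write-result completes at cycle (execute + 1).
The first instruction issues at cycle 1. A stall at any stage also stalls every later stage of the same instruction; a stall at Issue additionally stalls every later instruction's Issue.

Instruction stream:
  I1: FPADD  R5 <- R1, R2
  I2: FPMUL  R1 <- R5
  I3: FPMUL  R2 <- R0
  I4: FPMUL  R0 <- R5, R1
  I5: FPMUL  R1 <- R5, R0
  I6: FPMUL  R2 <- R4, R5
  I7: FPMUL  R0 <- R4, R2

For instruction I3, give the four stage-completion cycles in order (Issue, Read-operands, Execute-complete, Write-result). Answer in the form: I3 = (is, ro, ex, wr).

I3 = (14, 15, 20, 21)

cycle 1: issue I1 (FPADD)
cycle 2: I1 read-ops · issue I2 (FPMUL)
cycle 5: I1 finished on FPADD
cycle 6: I1→R5
cycle 7: I2 read-ops
cycle 12: I2 finished on FPMUL
cycle 13: I2→R1
cycle 14: issue I3 (FPMUL)
cycle 15: I3 read-ops
cycle 20: I3 finished on FPMUL
cycle 21: I3→R2
cycle 22: issue I4 (FPMUL)
cycle 23: I4 read-ops
cycle 28: I4 finished on FPMUL
cycle 29: I4→R0
cycle 30: issue I5 (FPMUL)
cycle 31: I5 read-ops
cycle 36: I5 finished on FPMUL
cycle 37: I5→R1
cycle 38: issue I6 (FPMUL)
cycle 39: I6 read-ops
cycle 44: I6 finished on FPMUL
cycle 45: I6→R2
cycle 46: issue I7 (FPMUL)
cycle 47: I7 read-ops
cycle 52: I7 finished on FPMUL
cycle 53: I7→R0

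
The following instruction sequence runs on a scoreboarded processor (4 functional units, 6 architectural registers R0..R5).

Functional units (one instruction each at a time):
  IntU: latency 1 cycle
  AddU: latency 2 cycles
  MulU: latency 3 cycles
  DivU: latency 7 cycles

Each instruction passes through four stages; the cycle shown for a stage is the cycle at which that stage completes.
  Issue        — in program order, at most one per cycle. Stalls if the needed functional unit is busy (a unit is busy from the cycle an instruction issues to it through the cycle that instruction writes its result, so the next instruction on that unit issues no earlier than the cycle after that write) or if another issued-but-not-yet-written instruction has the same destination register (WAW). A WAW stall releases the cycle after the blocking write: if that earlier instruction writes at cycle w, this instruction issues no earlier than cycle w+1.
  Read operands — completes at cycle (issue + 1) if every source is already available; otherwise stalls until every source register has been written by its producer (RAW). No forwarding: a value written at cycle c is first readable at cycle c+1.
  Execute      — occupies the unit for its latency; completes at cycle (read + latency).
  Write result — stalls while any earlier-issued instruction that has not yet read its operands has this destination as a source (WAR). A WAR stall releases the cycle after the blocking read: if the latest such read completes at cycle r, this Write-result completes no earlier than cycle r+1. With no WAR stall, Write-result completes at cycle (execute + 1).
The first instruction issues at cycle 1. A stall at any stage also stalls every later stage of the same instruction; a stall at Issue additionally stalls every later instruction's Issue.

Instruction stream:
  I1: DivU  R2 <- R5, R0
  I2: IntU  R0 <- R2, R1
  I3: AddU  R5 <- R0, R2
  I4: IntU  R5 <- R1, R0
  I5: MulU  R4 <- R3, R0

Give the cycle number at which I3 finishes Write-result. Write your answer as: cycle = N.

t=1  I1 issues→DivU
t=2  I1 reads · I2 issues→IntU
t=3  I3 issues→AddU
t=9  I1 exec-done
t=10  I1 writes R2
t=11  I2 reads
t=12  I2 exec-done
t=13  I2 writes R0
t=14  I3 reads
t=16  I3 exec-done
t=17  I3 writes R5
t=18  I4 issues→IntU
t=19  I4 reads · I5 issues→MulU
t=20  I4 exec-done · I5 reads
t=21  I4 writes R5
t=23  I5 exec-done
t=24  I5 writes R4

cycle = 17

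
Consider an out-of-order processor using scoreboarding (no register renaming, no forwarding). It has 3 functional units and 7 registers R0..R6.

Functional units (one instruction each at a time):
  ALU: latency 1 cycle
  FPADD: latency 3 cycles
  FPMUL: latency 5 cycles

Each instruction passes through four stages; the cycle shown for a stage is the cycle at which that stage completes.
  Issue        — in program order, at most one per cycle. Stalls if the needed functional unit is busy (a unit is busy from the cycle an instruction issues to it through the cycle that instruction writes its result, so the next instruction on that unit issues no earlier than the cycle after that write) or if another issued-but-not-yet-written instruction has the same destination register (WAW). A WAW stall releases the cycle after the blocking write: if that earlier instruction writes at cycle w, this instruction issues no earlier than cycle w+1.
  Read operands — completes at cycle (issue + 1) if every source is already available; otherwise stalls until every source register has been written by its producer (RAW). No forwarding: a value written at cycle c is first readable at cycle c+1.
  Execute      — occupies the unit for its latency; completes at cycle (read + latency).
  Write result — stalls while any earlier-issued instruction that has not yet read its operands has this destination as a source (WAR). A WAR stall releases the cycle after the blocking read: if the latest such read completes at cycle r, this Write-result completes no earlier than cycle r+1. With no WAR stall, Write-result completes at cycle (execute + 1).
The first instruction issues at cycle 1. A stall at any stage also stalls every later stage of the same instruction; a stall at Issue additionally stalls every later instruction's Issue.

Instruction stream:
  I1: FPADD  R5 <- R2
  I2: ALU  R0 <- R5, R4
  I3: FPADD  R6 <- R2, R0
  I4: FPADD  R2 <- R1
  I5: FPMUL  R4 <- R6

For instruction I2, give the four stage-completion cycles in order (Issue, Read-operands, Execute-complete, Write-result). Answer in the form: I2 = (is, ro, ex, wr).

I2 = (2, 7, 8, 9)

[I1] 1/2/5/6
[I2] 2/7/8/9  (RAW R5: wait I1 write@6)
[I3] 7/10/13/14  (struct: FPADD busy until I1 writes@6; RAW R0: wait I2 write@9)
[I4] 15/16/19/20  (struct: FPADD busy until I3 writes@14)
[I5] 16/17/22/23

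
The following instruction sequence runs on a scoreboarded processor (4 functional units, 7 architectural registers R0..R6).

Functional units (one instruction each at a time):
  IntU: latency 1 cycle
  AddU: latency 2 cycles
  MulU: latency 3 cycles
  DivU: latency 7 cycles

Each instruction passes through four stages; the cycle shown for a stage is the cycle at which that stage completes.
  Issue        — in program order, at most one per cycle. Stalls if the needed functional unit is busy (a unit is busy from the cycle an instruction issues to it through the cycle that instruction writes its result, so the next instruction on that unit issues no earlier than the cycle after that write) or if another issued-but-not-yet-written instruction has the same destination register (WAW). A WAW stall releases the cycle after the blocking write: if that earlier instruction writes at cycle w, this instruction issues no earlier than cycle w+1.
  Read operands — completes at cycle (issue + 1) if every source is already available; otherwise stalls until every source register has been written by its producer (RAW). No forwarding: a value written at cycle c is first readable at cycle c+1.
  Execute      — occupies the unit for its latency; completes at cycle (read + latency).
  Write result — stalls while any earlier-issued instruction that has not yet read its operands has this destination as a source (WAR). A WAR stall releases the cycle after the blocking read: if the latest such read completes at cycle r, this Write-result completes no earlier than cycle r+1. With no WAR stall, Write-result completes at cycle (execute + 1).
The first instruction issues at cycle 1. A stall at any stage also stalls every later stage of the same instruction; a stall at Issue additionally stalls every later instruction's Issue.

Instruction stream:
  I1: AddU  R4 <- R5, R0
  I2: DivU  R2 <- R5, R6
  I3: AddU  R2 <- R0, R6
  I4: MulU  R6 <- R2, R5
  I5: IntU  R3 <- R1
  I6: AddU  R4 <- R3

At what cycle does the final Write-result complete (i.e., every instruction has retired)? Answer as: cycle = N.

cycle = 21

  I1 | 1 | 2 | 4 | 5
  I2 | 2 | 3 | 10 | 11
  I3 | 12 | 13 | 15 | 16   WAW R2: wait I2 write@11
  I4 | 13 | 17 | 20 | 21   RAW R2: wait I3 write@16
  I5 | 14 | 15 | 16 | 17
  I6 | 17 | 18 | 20 | 21   struct: AddU busy until I3 writes@16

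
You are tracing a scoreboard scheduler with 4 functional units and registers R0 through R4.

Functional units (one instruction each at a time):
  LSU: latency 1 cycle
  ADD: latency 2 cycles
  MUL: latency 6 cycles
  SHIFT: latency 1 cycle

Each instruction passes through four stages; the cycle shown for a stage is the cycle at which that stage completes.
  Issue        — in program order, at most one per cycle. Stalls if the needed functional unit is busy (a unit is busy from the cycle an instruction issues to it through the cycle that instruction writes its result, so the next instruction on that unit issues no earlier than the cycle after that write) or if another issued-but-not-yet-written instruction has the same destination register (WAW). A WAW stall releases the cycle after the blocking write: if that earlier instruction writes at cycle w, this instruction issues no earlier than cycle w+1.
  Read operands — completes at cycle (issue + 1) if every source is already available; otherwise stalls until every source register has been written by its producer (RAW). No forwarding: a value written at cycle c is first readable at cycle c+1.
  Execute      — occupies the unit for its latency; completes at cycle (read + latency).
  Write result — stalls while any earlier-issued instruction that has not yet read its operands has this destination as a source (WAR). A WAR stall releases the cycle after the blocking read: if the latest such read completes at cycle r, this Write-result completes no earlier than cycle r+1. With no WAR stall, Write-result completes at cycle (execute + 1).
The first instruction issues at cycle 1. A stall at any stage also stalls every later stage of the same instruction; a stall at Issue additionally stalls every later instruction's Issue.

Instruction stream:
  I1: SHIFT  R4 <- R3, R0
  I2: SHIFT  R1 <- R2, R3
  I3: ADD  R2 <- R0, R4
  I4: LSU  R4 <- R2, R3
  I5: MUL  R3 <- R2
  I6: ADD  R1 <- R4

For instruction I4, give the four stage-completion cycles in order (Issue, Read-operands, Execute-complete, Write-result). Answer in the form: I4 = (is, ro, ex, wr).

[1] issue I1 (SHIFT)
[2] I1 read-ops
[3] I1 finished on SHIFT
[4] I1→R4
[5] issue I2 (SHIFT)
[6] I2 read-ops · issue I3 (ADD)
[7] I2 finished on SHIFT · I3 read-ops · issue I4 (LSU)
[8] I2→R1 · issue I5 (MUL)
[9] I3 finished on ADD
[10] I3→R2
[11] I4 read-ops · I5 read-ops · issue I6 (ADD)
[12] I4 finished on LSU
[13] I4→R4
[14] I6 read-ops
[16] I6 finished on ADD
[17] I5 finished on MUL · I6→R1
[18] I5→R3

I4 = (7, 11, 12, 13)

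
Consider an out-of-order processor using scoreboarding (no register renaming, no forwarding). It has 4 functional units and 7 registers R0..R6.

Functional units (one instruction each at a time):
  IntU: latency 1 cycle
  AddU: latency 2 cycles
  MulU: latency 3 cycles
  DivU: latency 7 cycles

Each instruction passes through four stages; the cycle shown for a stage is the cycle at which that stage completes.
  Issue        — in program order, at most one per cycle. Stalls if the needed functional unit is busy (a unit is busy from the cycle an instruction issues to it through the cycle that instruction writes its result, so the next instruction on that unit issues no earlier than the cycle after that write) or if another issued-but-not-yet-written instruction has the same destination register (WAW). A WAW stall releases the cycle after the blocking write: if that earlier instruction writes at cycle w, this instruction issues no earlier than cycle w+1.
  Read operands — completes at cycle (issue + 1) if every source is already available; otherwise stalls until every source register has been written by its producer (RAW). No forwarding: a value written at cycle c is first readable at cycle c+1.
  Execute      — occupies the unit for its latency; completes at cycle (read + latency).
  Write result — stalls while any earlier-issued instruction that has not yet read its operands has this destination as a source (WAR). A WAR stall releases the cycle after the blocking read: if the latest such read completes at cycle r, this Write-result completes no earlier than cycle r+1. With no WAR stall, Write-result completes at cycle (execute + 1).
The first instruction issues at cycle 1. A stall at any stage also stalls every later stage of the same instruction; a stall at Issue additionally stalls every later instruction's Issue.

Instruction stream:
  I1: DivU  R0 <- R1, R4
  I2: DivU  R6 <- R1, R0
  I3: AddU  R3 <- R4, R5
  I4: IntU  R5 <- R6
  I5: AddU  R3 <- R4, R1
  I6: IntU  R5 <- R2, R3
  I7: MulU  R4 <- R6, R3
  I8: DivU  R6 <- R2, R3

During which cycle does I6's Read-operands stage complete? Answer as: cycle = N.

cycle = 25

I1 -> (1, 2, 9, 10)
I2 -> (11, 12, 19, 20)  // struct: DivU busy until I1 writes@10
I3 -> (12, 13, 15, 16)
I4 -> (13, 21, 22, 23)  // RAW R6: wait I2 write@20
I5 -> (17, 18, 20, 21)  // struct: AddU busy until I3 writes@16
I6 -> (24, 25, 26, 27)  // struct: IntU busy until I4 writes@23
I7 -> (25, 26, 29, 30)
I8 -> (26, 27, 34, 35)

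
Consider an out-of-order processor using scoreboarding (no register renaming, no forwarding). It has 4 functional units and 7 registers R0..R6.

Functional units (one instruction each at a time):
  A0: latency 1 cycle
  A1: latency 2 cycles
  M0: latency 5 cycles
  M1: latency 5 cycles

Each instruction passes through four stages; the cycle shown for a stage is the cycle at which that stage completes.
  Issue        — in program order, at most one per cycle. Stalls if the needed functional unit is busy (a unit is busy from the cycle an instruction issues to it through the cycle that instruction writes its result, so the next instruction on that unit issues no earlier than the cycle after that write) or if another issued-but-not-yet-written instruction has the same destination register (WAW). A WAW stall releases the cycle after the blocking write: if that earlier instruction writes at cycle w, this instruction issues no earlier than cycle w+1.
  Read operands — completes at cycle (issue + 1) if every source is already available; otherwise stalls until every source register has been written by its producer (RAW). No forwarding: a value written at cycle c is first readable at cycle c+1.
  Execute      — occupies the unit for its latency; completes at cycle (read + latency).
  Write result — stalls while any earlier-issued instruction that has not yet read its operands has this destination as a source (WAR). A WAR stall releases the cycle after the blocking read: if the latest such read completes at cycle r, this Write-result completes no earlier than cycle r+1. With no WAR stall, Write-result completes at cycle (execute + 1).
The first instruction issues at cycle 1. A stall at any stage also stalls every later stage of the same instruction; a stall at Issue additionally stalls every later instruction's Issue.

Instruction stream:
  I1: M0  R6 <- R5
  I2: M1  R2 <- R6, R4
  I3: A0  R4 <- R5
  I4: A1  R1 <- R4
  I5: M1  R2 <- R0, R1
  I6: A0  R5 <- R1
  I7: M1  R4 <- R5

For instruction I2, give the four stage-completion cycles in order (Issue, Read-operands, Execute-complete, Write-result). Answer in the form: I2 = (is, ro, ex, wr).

I2 = (2, 9, 14, 15)

I1 -> (1, 2, 7, 8)
I2 -> (2, 9, 14, 15)  // RAW R6: wait I1 write@8
I3 -> (3, 4, 5, 10)  // WAR R4: wait I2 read@9
I4 -> (4, 11, 13, 14)  // RAW R4: wait I3 write@10
I5 -> (16, 17, 22, 23)  // struct: M1 busy until I2 writes@15
I6 -> (17, 18, 19, 20)
I7 -> (24, 25, 30, 31)  // struct: M1 busy until I5 writes@23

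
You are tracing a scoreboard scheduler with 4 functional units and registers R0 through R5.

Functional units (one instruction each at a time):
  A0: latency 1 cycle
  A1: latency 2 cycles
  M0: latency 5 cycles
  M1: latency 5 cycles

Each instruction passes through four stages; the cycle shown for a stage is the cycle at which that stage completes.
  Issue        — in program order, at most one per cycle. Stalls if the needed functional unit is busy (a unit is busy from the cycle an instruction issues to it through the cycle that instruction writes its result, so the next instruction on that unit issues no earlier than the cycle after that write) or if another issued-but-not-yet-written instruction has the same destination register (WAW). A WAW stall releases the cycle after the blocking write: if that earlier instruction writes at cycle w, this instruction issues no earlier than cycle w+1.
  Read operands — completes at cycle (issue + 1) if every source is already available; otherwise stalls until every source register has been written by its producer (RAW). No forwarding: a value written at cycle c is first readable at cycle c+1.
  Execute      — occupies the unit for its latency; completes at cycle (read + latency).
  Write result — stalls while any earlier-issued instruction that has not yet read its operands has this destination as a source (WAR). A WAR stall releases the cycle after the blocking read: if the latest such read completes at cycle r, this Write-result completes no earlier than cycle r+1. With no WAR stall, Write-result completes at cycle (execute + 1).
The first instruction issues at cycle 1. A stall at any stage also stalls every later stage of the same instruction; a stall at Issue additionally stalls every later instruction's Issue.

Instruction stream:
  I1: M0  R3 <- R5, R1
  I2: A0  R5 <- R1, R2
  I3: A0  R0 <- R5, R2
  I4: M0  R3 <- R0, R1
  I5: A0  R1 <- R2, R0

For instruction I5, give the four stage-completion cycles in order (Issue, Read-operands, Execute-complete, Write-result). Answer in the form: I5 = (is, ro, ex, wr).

I5 = (10, 11, 12, 13)

c1: I1 dispatched to M0
c2: I1 operands ready; I2 dispatched to A0
c3: I2 operands ready
c4: I2 complete
c5: R5←I2
c6: I3 dispatched to A0
c7: I1 complete; I3 operands ready
c8: R3←I1; I3 complete
c9: R0←I3; I4 dispatched to M0
c10: I4 operands ready; I5 dispatched to A0
c11: I5 operands ready
c12: I5 complete
c13: R1←I5
c15: I4 complete
c16: R3←I4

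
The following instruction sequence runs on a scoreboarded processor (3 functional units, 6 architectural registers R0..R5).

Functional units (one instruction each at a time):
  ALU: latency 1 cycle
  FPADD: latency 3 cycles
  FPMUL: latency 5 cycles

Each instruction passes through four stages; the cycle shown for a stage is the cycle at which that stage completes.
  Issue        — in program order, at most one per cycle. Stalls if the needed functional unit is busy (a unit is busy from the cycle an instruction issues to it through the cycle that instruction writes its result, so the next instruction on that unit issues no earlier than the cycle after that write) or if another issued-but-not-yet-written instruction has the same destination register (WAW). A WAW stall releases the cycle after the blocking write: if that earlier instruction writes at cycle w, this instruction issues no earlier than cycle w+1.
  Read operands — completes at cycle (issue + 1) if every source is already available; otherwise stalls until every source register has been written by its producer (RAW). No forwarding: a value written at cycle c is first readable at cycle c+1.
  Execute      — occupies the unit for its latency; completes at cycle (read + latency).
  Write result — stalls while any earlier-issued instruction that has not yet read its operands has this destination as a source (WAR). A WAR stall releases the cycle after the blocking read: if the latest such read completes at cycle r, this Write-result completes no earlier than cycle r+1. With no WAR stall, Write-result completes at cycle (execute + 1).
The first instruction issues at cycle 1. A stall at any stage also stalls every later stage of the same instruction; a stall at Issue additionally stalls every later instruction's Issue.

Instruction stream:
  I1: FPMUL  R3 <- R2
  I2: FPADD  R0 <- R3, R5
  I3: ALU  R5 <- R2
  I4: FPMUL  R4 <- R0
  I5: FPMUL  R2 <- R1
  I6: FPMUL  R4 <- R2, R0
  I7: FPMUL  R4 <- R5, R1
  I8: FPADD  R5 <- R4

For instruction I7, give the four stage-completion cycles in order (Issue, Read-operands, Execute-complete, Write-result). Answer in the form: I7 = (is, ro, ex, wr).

[1] I1 issues→FPMUL
[2] I1 reads, I2 issues→FPADD
[3] I3 issues→ALU
[4] I3 reads
[5] I3 exec-done
[7] I1 exec-done
[8] I1 writes R3
[9] I2 reads, I4 issues→FPMUL
[10] I3 writes R5
[12] I2 exec-done
[13] I2 writes R0
[14] I4 reads
[19] I4 exec-done
[20] I4 writes R4
[21] I5 issues→FPMUL
[22] I5 reads
[27] I5 exec-done
[28] I5 writes R2
[29] I6 issues→FPMUL
[30] I6 reads
[35] I6 exec-done
[36] I6 writes R4
[37] I7 issues→FPMUL
[38] I7 reads, I8 issues→FPADD
[43] I7 exec-done
[44] I7 writes R4
[45] I8 reads
[48] I8 exec-done
[49] I8 writes R5

I7 = (37, 38, 43, 44)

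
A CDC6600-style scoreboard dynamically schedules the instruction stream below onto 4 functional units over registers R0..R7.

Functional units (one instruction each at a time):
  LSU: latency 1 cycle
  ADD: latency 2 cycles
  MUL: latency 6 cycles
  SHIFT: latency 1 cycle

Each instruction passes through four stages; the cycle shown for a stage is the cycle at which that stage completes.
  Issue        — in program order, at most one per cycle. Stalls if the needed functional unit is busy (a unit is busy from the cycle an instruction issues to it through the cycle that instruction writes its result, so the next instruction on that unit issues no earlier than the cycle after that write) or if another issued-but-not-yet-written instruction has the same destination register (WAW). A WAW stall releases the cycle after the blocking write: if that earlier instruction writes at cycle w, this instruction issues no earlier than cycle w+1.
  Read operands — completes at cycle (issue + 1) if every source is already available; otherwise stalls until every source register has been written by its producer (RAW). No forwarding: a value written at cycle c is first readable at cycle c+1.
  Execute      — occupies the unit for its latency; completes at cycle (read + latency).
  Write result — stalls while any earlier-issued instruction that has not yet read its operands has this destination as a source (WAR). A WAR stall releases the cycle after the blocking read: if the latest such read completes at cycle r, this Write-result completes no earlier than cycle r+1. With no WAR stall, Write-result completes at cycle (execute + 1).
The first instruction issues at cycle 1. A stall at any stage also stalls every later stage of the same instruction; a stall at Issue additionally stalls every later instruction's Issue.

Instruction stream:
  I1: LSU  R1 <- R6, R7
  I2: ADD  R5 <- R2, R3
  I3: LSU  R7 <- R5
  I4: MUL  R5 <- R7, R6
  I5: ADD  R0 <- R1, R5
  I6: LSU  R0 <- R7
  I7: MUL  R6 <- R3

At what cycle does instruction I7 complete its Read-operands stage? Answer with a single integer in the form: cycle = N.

cycle = 24

1) issue 1, read 2, done 3, write 4
2) issue 2, read 3, done 5, write 6
3) issue 5, read 7, done 8, write 9  <struct: LSU busy until I1 writes@4 / RAW R5: wait I2 write@6>
4) issue 7, read 10, done 16, write 17  <WAW R5: wait I2 write@6 / RAW R7: wait I3 write@9>
5) issue 8, read 18, done 20, write 21  <RAW R5: wait I4 write@17>
6) issue 22, read 23, done 24, write 25  <WAW R0: wait I5 write@21>
7) issue 23, read 24, done 30, write 31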